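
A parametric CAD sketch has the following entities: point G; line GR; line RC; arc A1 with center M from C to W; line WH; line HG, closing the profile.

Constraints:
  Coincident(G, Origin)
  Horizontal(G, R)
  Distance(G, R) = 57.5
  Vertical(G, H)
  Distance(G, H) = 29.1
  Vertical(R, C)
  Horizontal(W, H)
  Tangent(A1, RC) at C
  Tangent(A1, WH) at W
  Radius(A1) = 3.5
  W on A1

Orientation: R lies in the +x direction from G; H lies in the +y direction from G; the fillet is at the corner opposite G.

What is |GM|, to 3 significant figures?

59.8

G is at the origin; G and R share the same y with |GR| = 57.5 and R on the +x side, so R = (57.5, 0.00). GH is vertical with |GH| = 29.1 and H on the +y side, so H = (0.00, 29.1). The virtual corner opposite G is at (57.5, 29.1). The tangent condition forces MC to be normal to RC and since A1 is tangent to WH there, MW ⟂ WH, with radius 3.5, so the center M sits 3.5 in from both sides at M = (54.0, 25.6). Then |GM| = |M − G| = 59.8.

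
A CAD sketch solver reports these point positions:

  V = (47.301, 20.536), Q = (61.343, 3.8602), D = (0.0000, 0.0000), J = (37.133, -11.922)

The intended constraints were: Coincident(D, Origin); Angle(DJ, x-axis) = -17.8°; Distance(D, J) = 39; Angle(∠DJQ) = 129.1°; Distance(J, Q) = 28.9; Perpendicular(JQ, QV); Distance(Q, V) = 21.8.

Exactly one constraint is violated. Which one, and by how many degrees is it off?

Perpendicular(JQ, QV) — off by 7.00°.

D = (0.00, 0.00) ✓; DJ at -17.80° ✓; |DJ| = 39.00 ✓; ∠DJQ = 129.1° ✓; |JQ| = 28.90 ✓; ∠(JQ, QV) = 97.00° ✗; |QV| = 21.80 ✓.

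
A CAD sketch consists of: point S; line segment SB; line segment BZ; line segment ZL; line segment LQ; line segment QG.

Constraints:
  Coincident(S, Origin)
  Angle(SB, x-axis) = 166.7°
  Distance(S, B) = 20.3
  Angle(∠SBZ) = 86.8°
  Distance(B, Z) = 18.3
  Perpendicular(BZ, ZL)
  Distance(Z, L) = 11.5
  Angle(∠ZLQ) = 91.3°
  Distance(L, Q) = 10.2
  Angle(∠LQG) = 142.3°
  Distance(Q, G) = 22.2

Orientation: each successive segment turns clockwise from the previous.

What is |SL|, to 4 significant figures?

19.28

S is at the origin; SB runs at 166.7° with length 20.3, so B = (-19.76, 4.670). ∠SBZ = 86.8° gives BZ at 73.50° from the x-axis; with |BZ| = 18.3, Z = (-14.56, 22.22). BZ is perpendicular to ZL, so ZL runs at -16.50°; with |ZL| = 11.5, L = (-3.532, 18.95). Then |SL| = |L − S| = 19.28.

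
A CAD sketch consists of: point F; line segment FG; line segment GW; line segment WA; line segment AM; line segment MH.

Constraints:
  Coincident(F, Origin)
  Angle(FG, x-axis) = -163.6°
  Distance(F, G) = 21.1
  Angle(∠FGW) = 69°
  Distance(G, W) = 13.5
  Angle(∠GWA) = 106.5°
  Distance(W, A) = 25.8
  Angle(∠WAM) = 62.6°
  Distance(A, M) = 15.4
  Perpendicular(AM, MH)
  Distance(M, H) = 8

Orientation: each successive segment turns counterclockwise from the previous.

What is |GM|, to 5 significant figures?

22.559

F is at the origin; FG runs at -163.6° with length 21.1, so G = (-20.242, -5.9574). ∠FGW = 69.0° gives GW at -52.600° from the x-axis; with |GW| = 13.5, W = (-12.042, -16.682). ∠GWA = 106.5° gives WA at 20.900° from the x-axis; with |WA| = 25.8, A = (12.061, -7.4782). ∠WAM = 62.6° gives AM at 138.30° from the x-axis; with |AM| = 15.4, M = (0.56230, 2.7664). Then |GM| = |M − G| = 22.559.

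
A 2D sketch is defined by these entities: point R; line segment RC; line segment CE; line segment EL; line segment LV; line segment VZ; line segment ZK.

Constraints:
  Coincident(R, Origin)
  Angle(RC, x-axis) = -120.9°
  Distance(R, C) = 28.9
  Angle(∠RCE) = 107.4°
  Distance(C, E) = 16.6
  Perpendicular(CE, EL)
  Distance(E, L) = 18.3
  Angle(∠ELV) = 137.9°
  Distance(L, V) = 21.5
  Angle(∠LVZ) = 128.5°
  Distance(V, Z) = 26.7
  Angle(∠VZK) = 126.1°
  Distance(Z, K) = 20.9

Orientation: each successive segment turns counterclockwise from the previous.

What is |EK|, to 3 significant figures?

54.4

R is at the origin; RC runs at -120.9° with length 28.9, so C = (-14.8, -24.8). ∠RCE = 107.4° gives CE at -48.3° from the x-axis; with |CE| = 16.6, E = (-3.80, -37.2). The perpendicularity gives EL at right angles to CE, so EL runs at 41.7°; with |EL| = 18.3, L = (9.86, -25.0). ∠ELV = 137.9° gives LV at 83.8° from the x-axis; with |LV| = 21.5, V = (12.2, -3.64). ∠LVZ = 128.5° gives VZ at 135° from the x-axis; with |VZ| = 26.7, Z = (-6.79, 15.1). ∠VZK = 126.1° gives ZK at -171° from the x-axis; with |ZK| = 20.9, K = (-27.4, 11.8). Then |EK| = |K − E| = 54.4.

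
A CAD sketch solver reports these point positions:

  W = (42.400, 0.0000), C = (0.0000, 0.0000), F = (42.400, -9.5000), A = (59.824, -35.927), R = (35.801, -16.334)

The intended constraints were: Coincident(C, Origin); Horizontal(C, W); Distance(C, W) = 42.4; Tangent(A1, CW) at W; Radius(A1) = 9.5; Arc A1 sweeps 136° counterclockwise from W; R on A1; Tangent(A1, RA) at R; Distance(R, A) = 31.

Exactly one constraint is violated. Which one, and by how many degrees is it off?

Tangent(A1, RA) at R — off by 4.80°.

C = (0.00, 0.00) ✓; C.y = 0.00, W.y = 0.00 ✓; |CW| = 42.40 ✓; ∠(FW, WC) = 90.00° ✓; |FW| = 9.500 ✓; bearing(F→R) − bearing(F→W) = 136.0° ✓; |FR| = 9.500 ✓; ∠(FR, RA) = 85.20° ✗; |RA| = 31.00 ✓.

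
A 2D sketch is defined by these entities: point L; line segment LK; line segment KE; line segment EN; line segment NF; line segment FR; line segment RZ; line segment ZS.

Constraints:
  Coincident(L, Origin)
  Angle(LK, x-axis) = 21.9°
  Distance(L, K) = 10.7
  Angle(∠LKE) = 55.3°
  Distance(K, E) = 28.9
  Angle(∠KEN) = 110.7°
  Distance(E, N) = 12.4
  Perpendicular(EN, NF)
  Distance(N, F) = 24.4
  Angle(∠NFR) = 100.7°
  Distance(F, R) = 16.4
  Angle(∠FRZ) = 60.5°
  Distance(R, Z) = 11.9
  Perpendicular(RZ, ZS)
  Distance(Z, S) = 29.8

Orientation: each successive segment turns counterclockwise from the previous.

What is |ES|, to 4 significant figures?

38.31

L is at the origin; LK runs at 21.9° with length 10.7, so K = (9.928, 3.991). ∠LKE = 55.3° gives KE at 146.6° from the x-axis; with |KE| = 28.9, E = (-14.20, 19.90). ∠KEN = 110.7° gives EN at -144.1° from the x-axis; with |EN| = 12.4, N = (-24.24, 12.63). The perpendicularity gives NF at right angles to EN, so NF runs at -54.10°; with |NF| = 24.4, F = (-9.936, -7.136). ∠NFR = 100.7° gives FR at 25.20° from the x-axis; with |FR| = 16.4, R = (4.903, -0.1534). ∠FRZ = 60.5° gives RZ at 144.7° from the x-axis; with |RZ| = 11.9, Z = (-4.809, 6.723). RZ is perpendicular to ZS, so ZS runs at -125.3°; with |ZS| = 29.8, S = (-22.03, -17.60). Then |ES| = |S − E| = 38.31.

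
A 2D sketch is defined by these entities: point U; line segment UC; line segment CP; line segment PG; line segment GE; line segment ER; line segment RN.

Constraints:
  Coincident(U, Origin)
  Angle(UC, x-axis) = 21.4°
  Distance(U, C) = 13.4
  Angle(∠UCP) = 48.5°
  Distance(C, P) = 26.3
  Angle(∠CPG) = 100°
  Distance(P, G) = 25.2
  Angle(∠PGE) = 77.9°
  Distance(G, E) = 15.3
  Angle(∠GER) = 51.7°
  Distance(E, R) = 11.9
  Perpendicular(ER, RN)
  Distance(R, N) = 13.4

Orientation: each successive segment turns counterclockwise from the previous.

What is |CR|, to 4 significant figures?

27.65

U is at the origin; UC runs at 21.4° with length 13.4, so C = (12.48, 4.889). ∠UCP = 48.5° gives CP at 152.9° from the x-axis; with |CP| = 26.3, P = (-10.94, 16.87). ∠CPG = 100.0° gives PG at -127.1° from the x-axis; with |PG| = 25.2, G = (-26.14, -3.229). ∠PGE = 77.9° gives GE at -25.00° from the x-axis; with |GE| = 15.3, E = (-12.27, -9.695). ∠GER = 51.7° gives ER at 103.3° from the x-axis; with |ER| = 11.9, R = (-15.01, 1.886). Then |CR| = |R − C| = 27.65.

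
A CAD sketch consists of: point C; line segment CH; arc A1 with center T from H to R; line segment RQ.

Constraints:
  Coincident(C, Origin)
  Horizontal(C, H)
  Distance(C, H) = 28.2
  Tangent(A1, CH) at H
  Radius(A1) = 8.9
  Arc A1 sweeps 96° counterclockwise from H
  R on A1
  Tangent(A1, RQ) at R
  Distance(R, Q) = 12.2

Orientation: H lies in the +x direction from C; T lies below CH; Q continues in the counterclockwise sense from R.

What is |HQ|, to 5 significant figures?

23.233

C is at the origin; C and H share the same y with |CH| = 28.2 and H on the +x side, so H = (28.200, 0.0000). Tangency of A1 to CH means the radius TH is perpendicular to CH, so T = H + (0, -8.9) = (28.200, -8.9000). On A1, H sits at bearing 90° from T; a 96° counterclockwise sweep puts R at bearing 186°, so R = T + 8.9·(cos 186°, sin 186°) = (19.349, -9.8303). The tangent condition forces TR to be normal to RQ, so RQ runs along (−sin 186°, cos 186°); with |RQ| = 12.2, Q = (20.624, -21.963). Then |HQ| = |Q − H| = 23.233.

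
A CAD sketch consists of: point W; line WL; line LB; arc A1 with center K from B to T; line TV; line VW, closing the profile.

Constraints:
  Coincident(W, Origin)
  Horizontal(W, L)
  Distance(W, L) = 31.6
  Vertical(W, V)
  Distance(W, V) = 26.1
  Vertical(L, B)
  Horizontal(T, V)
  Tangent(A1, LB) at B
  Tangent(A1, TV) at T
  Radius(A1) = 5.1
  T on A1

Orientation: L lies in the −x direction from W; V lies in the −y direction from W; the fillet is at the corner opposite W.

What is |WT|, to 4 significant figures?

37.19

W is at the origin; W and L share the same y with |WL| = 31.6 and L on the −x side, so L = (-31.60, 0.000). WV is vertical with |WV| = 26.1 and V on the −y side, so V = (0.000, -26.10). The virtual corner opposite W is at (-31.60, -26.10). Tangency of A1 to LB means the radius KB is perpendicular to LB and since A1 is tangent to TV there, KT ⟂ TV, with radius 5.1, so the center K sits 5.1 in from both sides at K = (-26.50, -21.00). That places the tangent points at B = (-31.60, -21.00) on LB and T = (-26.50, -26.10) on TV. Then |WT| = |T − W| = 37.19.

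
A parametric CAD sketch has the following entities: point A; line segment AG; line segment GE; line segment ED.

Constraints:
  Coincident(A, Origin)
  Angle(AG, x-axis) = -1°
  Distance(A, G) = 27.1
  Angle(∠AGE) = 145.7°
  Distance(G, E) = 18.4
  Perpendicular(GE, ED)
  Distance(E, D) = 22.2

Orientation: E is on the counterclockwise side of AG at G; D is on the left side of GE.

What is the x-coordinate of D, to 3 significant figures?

30.3

A is at the origin; AG runs at -1.0° with length 27.1, so G = 27.1·(cos -1.0°, sin -1.0°) = (27.1, -0.473). ∠AGE = 145.7°, so GE runs at -1.0° + (180° − 145.7°) = 33.3° from the x-axis; with |GE| = 18.4, E = G + 18.4·(cos 33.3°, sin 33.3°) = (42.5, 9.63). GE is perpendicular to ED; with |ED| = 22.2 on the left of GE, D = E + 22.2·(-0.549, 0.836) = (30.3, 28.2). So D.x = 30.3.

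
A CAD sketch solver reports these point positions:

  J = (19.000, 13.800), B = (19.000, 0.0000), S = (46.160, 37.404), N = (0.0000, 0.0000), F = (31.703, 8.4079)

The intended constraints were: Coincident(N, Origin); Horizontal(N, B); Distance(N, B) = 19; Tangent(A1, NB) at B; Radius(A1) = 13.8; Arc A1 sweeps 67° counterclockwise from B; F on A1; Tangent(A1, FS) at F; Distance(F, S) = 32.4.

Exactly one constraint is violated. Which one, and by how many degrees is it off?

Tangent(A1, FS) at F — off by 3.50°.

N = (0.00, 0.00) ✓; N.y = 0.00, B.y = 0.00 ✓; |NB| = 19.00 ✓; ∠(JB, BN) = 90.00° ✓; |JB| = 13.80 ✓; bearing(J→F) − bearing(J→B) = 67.00° ✓; |JF| = 13.80 ✓; ∠(JF, FS) = 93.50° ✗; |FS| = 32.40 ✓.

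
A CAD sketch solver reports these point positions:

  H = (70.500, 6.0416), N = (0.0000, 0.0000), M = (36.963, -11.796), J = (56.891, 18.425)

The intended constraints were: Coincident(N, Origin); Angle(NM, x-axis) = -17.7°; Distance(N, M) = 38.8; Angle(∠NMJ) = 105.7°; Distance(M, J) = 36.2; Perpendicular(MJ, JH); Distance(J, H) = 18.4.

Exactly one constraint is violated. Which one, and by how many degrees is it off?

Perpendicular(MJ, JH) — off by 8.90°.

N = (0.00, 0.00) ✓; NM at -17.70° ✓; |NM| = 38.80 ✓; ∠NMJ = 105.7° ✓; |MJ| = 36.20 ✓; ∠(MJ, JH) = 98.90° ✗; |JH| = 18.40 ✓.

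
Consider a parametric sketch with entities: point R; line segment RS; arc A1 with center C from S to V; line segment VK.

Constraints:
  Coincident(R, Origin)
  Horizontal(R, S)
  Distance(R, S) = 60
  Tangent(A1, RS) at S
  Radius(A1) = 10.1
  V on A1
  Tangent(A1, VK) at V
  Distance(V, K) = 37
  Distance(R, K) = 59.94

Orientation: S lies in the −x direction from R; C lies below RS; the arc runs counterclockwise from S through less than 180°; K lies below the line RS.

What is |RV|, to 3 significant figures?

69.4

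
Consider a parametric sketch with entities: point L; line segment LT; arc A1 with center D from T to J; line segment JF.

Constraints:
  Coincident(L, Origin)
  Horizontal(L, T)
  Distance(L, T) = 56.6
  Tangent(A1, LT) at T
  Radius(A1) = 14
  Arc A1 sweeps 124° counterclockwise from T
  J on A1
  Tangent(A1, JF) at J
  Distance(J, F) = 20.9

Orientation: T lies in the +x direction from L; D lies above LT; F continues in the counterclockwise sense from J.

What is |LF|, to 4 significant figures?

68.76

On A1, T sits at bearing -90° from D; a 124° counterclockwise sweep puts J at bearing 34°, so J = D + 14.0·(cos 34°, sin 34°) = (68.21, 21.83). Since A1 is tangent to JF there, DJ ⟂ JF, so JF runs along (−sin 34°, cos 34°); with |JF| = 20.9, F = (56.52, 39.16). Then |LF| = |F − L| = 68.76.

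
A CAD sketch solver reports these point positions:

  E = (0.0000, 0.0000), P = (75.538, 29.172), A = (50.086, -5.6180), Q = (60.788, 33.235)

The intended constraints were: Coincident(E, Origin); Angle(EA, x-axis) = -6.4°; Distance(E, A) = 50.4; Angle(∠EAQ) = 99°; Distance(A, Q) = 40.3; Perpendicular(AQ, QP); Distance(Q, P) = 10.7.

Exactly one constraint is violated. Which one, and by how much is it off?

Distance(Q, P) = 10.7 — off by 4.60.

E = (0.00, 0.00) ✓; EA at -6.400° ✓; |EA| = 50.40 ✓; ∠EAQ = 99.00° ✓; |AQ| = 40.30 ✓; ∠(AQ, QP) = 90.00° ✓; |QP| = 15.30 ✗.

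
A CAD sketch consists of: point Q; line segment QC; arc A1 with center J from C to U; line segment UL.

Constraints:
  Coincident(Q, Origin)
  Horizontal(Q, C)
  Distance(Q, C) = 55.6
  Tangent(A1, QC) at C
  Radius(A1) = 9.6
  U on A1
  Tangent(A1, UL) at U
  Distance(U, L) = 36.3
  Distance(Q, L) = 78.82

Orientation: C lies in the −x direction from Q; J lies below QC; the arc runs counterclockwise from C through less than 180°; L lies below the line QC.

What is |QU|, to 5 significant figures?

65.950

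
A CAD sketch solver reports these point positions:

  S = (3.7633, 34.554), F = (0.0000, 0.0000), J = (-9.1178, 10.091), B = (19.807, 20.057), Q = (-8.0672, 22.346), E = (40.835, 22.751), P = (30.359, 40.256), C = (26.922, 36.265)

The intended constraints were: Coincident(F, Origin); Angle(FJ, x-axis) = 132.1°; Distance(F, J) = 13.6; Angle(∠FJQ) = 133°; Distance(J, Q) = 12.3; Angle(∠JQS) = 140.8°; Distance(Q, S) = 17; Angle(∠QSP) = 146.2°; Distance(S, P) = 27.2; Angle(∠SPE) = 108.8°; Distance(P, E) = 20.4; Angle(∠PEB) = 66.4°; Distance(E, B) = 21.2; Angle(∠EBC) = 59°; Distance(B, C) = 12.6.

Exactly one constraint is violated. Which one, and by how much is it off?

Distance(B, C) = 12.6 — off by 5.10.

F = (0.00, 0.00) ✓; FJ at 132.1° ✓; |FJ| = 13.60 ✓; ∠FJQ = 133.0° ✓; |JQ| = 12.30 ✓; ∠JQS = 140.8° ✓; |QS| = 17.00 ✓; ∠QSP = 146.2° ✓; |SP| = 27.20 ✓; ∠SPE = 108.8° ✓; |PE| = 20.40 ✓; ∠PEB = 66.40° ✓; |EB| = 21.20 ✓; ∠EBC = 59.00° ✓; |BC| = 17.70 ✗.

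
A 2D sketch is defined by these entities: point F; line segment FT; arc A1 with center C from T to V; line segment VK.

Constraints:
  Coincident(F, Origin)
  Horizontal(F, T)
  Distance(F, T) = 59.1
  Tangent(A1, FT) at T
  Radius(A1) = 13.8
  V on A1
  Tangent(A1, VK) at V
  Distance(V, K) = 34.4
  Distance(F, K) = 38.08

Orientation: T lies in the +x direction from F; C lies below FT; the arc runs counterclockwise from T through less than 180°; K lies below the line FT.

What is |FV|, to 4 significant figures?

49.44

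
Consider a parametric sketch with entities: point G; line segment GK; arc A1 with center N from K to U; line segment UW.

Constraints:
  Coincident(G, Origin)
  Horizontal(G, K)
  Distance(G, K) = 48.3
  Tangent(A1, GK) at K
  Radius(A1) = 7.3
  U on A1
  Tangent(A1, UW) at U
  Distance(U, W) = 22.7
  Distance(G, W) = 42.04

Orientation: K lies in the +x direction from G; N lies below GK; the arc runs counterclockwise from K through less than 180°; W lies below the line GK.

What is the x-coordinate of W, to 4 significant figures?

33.22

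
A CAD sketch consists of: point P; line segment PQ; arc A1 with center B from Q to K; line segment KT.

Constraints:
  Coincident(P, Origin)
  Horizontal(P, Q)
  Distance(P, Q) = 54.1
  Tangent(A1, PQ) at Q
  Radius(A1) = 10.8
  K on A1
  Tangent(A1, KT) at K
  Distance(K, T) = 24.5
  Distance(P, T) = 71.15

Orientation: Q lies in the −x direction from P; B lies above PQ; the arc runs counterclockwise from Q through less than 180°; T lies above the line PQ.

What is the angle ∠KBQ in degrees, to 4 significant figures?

128.6°

P is at the origin; P and Q share the same y with |PQ| = 54.1 and Q on the −x side, so Q = (-54.10, 0.000). The tangent condition forces BQ to be normal to PQ, so B = Q + (0, 10.8) = (-54.10, 10.80). Since BK ⟂ KT (tangency), |BT| = √(10.8² + 24.5²) = 26.77 regardless of where K sits on A1. So T lies on both circle(P, 71.15) and circle(B, 26.77); the above-PQ intersection is T = (-60.97, 36.68). K is the foot of the tangent from T: K = (-45.67, 17.55).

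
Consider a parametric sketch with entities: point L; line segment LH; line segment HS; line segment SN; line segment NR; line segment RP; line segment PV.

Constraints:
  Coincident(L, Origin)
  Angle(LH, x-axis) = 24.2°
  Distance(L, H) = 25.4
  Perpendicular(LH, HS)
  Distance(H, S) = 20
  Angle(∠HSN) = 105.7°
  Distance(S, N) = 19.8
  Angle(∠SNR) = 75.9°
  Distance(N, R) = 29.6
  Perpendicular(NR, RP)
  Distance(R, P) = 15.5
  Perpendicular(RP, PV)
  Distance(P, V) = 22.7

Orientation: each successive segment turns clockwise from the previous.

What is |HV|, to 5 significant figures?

18.416

NR is perpendicular to RP, so RP runs at 25.800°; with |RP| = 15.5, P = (17.249, 12.864). The perpendicularity gives PV at right angles to RP, so PV runs at -64.200°; with |PV| = 22.7, V = (27.128, -7.5728). Then |HV| = |V − H| = 18.416.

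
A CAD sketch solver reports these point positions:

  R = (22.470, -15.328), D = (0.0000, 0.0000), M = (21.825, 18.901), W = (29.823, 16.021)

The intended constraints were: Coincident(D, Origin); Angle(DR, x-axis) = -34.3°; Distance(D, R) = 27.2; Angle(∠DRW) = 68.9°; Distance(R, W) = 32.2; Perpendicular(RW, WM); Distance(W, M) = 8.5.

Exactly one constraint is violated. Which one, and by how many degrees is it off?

Perpendicular(RW, WM) — off by 6.60°.

D = (0.00, 0.00) ✓; DR at -34.30° ✓; |DR| = 27.20 ✓; ∠DRW = 68.90° ✓; |RW| = 32.20 ✓; ∠(RW, WM) = 83.40° ✗; |WM| = 8.501 ✓.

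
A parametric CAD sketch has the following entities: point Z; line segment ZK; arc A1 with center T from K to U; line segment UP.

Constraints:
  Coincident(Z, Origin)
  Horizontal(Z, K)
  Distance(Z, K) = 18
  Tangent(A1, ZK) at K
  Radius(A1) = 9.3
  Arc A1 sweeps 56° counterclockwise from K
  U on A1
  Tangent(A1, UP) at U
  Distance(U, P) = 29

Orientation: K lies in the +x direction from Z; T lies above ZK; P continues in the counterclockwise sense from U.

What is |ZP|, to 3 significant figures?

50.5

On A1, K sits at bearing -90° from T; a 56° counterclockwise sweep puts U at bearing -34°, so U = T + 9.3·(cos -34°, sin -34°) = (25.7, 4.10). The tangent condition forces TU to be normal to UP, so UP runs along (−sin -34°, cos -34°); with |UP| = 29.0, P = (41.9, 28.1). Then |ZP| = |P − Z| = 50.5.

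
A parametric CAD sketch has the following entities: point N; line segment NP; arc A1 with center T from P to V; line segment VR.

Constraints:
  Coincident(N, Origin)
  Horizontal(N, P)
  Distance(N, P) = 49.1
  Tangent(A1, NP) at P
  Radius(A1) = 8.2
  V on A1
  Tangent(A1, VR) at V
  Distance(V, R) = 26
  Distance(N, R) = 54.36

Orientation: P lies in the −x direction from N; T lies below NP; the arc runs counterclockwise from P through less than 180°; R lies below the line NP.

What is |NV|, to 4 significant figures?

57.41

Checks: |TP| = 8.200 ✓; |TV| = 8.200 ✓; ∠(TV, VR) = 90.00° ✓; |VR| = 26.00 ✓; |NR| = 54.36 ✓.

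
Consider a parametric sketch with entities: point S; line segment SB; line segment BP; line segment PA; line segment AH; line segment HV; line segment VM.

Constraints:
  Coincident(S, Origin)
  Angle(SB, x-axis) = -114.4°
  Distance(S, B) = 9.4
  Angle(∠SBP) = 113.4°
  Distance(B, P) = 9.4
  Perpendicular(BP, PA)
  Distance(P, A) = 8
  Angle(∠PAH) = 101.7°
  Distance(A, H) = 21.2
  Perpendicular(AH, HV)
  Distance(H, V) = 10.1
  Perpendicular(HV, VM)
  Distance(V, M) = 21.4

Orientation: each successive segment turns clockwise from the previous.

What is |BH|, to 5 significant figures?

16.742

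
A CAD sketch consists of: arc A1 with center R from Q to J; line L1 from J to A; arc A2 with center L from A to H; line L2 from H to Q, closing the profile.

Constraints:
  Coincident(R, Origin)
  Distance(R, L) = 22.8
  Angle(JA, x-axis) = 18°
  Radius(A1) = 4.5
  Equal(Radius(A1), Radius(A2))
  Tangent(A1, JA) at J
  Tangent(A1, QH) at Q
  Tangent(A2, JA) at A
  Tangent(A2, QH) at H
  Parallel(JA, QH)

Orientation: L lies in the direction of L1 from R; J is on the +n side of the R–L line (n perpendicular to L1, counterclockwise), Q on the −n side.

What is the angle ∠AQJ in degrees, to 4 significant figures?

68.46°

The slot axis is L1's direction at 18.0°, so u = (cos 18.0°, sin 18.0°) = (0.9511, 0.3090) and n = (−sin 18.0°, cos 18.0°) = (-0.3090, 0.9511). R is at the origin and L lies 22.8 along u from R, so L = 22.8·u = (21.68, 7.046). Tangency of A1 to both parallel lines with radius 4.5 puts J and Q at R ± 4.5·n: J = (-1.391, 4.280), Q = (1.391, -4.280). Equal radii place A and H the same way about L: A = L + 4.5·n = (20.29, 11.33), H = L − 4.5·n = (23.07, 2.766). Then cos ∠AQJ = QA·QJ / (|QA||QJ|), giving 68.46°.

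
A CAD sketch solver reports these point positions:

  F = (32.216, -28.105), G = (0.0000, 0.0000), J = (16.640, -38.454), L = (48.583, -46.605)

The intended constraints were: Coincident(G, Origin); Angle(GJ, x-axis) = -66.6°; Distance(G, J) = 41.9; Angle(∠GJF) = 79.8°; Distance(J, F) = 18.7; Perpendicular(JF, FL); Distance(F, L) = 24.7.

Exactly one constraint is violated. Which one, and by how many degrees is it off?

Perpendicular(JF, FL) — off by 7.90°.

G = (0.00, 0.00) ✓; GJ at -66.60° ✓; |GJ| = 41.90 ✓; ∠GJF = 79.80° ✓; |JF| = 18.70 ✓; ∠(JF, FL) = 82.10° ✗; |FL| = 24.70 ✓.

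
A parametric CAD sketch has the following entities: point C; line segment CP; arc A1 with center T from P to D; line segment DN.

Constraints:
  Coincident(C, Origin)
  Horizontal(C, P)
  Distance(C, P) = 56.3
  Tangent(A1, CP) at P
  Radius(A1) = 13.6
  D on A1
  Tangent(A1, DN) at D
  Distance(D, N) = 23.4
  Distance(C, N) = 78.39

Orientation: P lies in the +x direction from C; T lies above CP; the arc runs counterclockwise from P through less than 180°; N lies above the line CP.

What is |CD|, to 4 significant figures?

71.32

C is at the origin; CP is horizontal with |CP| = 56.3 and P on the +x side, so P = (56.30, 0.000). The tangent condition forces TP to be normal to CP, so T = P + (0, 13.6) = (56.30, 13.60). Since TD ⟂ DN (tangency), |TN| = √(13.6² + 23.4²) = 27.07 regardless of where D sits on A1. So N lies on both circle(C, 78.39) and circle(T, 27.07); the above-CP intersection is N = (68.77, 37.62). D is the foot of the tangent from N: D = (69.88, 14.25).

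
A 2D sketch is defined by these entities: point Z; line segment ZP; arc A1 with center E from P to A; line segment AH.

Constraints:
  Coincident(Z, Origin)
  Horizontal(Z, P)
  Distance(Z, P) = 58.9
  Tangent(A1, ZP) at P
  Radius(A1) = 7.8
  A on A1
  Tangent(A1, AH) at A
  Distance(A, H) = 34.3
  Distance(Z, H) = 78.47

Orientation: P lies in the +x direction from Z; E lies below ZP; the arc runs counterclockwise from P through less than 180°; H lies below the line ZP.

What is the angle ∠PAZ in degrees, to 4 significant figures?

110.6°

Checks: Z.y = 0.00, P.y = 0.00 ✓; ∠(EP, PZ) = 90.00° ✓; |EP| = 7.800 ✓; |EA| = 7.800 ✓; ∠(EA, AH) = 90.00° ✓; |AH| = 34.30 ✓; |ZH| = 78.47 ✓.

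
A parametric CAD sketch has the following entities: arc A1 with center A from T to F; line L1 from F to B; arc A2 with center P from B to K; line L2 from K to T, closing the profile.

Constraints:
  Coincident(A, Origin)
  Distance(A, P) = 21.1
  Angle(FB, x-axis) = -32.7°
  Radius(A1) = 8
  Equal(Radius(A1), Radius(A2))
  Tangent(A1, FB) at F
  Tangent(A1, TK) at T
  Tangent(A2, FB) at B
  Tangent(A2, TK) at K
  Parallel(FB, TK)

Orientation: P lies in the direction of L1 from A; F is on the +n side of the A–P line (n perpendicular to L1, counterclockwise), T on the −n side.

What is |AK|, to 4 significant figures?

22.57

The slot axis is L1's direction at -32.7°, so u = (cos -32.7°, sin -32.7°) = (0.8415, -0.5402) and n = (−sin -32.7°, cos -32.7°) = (0.5402, 0.8415). A is at the origin and P lies 21.1 along u from A, so P = 21.1·u = (17.76, -11.40). Tangency of A1 to both parallel lines with radius 8.0 puts F and T at A ± 8.0·n: F = (4.322, 6.732), T = (-4.322, -6.732). Equal radii place B and K the same way about P: B = P + 8.0·n = (22.08, -4.667), K = P − 8.0·n = (13.43, -18.13). Then |AK| = |K − A| = 22.57.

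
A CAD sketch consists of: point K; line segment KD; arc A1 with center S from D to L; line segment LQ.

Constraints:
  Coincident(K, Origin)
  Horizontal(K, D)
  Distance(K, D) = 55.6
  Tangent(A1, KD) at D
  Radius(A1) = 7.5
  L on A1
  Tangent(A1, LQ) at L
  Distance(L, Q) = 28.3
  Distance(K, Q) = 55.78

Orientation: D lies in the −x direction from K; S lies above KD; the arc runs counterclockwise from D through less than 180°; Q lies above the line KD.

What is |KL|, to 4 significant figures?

48.60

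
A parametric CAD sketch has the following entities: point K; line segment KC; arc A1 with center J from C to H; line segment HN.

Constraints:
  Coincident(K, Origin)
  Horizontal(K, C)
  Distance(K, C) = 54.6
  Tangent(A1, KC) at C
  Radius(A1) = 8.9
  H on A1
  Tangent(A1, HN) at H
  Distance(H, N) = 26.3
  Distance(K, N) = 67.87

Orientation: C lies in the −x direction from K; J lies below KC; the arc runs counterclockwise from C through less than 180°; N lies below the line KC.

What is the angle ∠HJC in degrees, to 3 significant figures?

103°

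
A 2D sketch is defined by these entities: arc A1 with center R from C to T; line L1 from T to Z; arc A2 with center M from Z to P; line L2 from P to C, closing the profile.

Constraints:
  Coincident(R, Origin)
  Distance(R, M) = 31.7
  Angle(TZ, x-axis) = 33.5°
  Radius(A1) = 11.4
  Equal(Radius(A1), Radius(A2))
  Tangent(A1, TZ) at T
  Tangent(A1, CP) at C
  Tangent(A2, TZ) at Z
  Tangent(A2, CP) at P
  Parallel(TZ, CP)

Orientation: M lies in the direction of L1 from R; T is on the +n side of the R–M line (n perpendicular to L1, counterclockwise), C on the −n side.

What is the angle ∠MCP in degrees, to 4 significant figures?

19.78°

Tangency of A1 to both parallel lines with radius 11.4 puts T and C at R ± 11.4·n: T = (-6.292, 9.506), C = (6.292, -9.506). Equal radii place Z and P the same way about M: Z = M + 11.4·n = (20.14, 27.00), P = M − 11.4·n = (32.73, 7.990). Then cos ∠MCP = CM·CP / (|CM||CP|), giving 19.78°.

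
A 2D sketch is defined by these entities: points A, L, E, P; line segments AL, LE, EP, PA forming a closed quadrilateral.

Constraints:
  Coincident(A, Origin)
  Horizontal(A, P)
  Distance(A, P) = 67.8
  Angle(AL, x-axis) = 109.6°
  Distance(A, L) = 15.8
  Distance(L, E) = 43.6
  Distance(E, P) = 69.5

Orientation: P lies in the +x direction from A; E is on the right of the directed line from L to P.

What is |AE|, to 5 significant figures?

27.995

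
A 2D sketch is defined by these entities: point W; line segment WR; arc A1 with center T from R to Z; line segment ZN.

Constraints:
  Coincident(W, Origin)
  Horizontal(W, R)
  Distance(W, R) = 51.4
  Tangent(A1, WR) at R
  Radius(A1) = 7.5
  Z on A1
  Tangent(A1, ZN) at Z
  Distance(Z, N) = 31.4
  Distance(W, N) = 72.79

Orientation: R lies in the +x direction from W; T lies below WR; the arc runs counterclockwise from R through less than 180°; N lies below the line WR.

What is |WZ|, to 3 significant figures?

46.6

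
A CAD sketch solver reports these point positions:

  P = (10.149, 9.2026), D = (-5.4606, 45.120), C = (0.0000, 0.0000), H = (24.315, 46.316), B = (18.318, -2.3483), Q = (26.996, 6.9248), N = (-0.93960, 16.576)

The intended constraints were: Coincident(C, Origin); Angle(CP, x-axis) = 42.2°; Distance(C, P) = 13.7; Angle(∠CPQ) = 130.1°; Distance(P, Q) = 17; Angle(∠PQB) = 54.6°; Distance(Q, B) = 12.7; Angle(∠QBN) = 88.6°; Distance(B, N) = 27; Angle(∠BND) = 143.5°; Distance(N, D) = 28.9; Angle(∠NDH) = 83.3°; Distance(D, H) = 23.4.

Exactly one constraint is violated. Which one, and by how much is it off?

Distance(D, H) = 23.4 — off by 6.40.

C = (0.00, 0.00) ✓; CP at 42.20° ✓; |CP| = 13.70 ✓; ∠CPQ = 130.1° ✓; |PQ| = 17.00 ✓; ∠PQB = 54.60° ✓; |QB| = 12.70 ✓; ∠QBN = 88.60° ✓; |BN| = 27.00 ✓; ∠BND = 143.5° ✓; |ND| = 28.90 ✓; ∠NDH = 83.30° ✓; |DH| = 29.80 ✗.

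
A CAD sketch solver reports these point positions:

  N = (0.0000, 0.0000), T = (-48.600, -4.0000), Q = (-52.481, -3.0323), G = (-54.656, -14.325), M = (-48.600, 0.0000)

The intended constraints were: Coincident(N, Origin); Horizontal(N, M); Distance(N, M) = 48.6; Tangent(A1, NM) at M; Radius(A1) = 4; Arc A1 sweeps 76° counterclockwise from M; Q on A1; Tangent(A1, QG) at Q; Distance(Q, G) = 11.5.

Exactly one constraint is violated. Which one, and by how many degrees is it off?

Tangent(A1, QG) at Q — off by 3.10°.

N = (0.00, 0.00) ✓; N.y = 0.00, M.y = 0.00 ✓; |NM| = 48.60 ✓; ∠(TM, MN) = 90.00° ✓; |TM| = 4.000 ✓; bearing(T→Q) − bearing(T→M) = 76.00° ✓; |TQ| = 4.000 ✓; ∠(TQ, QG) = 86.90° ✗; |QG| = 11.50 ✓.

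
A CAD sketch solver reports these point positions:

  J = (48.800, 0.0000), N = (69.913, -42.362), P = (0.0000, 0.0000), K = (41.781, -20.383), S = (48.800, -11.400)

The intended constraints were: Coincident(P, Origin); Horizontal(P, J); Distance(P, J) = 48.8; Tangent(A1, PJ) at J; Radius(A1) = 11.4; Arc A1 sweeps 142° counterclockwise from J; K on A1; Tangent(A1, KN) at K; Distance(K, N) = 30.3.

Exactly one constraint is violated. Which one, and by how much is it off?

Distance(K, N) = 30.3 — off by 5.40.

P = (0.00, 0.00) ✓; P.y = 0.00, J.y = 0.00 ✓; |PJ| = 48.80 ✓; ∠(SJ, JP) = 90.00° ✓; |SJ| = 11.40 ✓; bearing(S→K) − bearing(S→J) = 142.0° ✓; |SK| = 11.40 ✓; ∠(SK, KN) = 90.00° ✓; |KN| = 35.70 ✗.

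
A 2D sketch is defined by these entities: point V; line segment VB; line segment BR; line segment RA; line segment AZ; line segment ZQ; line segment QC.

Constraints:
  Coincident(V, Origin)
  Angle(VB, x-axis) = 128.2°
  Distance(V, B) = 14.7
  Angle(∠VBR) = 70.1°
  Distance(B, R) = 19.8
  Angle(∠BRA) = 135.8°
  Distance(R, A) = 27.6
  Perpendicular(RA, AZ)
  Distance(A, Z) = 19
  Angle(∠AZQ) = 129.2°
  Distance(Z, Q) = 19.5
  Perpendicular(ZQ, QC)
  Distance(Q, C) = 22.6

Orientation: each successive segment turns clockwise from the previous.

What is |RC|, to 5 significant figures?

13.927

V is at the origin; VB runs at 128.2° with length 14.7, so B = (-9.0906, 11.552). ∠VBR = 70.1° gives BR at 18.300° from the x-axis; with |BR| = 19.8, R = (9.7080, 17.769). ∠BRA = 135.8° gives RA at -25.900° from the x-axis; with |RA| = 27.6, A = (34.536, 5.7134). RA is perpendicular to AZ, so AZ runs at -115.90°; with |AZ| = 19.0, Z = (26.237, -11.378). ∠AZQ = 129.2° gives ZQ at -166.70° from the x-axis; with |ZQ| = 19.5, Q = (7.2596, -15.864). ZQ ⟂ QC, so QC runs at 103.30°; with |QC| = 22.6, C = (2.0605, 6.1297). Then |RC| = |C − R| = 13.927.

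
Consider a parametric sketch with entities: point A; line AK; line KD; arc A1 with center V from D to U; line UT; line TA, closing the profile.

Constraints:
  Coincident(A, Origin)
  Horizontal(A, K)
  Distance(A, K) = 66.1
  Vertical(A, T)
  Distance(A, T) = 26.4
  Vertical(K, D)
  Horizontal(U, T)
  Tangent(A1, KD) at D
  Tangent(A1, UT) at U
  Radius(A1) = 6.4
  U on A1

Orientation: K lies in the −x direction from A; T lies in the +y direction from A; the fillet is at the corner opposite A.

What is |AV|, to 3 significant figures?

63.0

A is at the origin; A and K share the same y with |AK| = 66.1 and K on the −x side, so K = (-66.1, 0.00). AT is vertical with |AT| = 26.4 and T on the +y side, so T = (0.00, 26.4). The virtual corner opposite A is at (-66.1, 26.4). A1 meets KD tangentially, so VD is at right angles to KD and A1 meets UT tangentially, so VU is at right angles to UT, with radius 6.4, so the center V sits 6.4 in from both sides at V = (-59.7, 20.0). Then |AV| = |V − A| = 63.0.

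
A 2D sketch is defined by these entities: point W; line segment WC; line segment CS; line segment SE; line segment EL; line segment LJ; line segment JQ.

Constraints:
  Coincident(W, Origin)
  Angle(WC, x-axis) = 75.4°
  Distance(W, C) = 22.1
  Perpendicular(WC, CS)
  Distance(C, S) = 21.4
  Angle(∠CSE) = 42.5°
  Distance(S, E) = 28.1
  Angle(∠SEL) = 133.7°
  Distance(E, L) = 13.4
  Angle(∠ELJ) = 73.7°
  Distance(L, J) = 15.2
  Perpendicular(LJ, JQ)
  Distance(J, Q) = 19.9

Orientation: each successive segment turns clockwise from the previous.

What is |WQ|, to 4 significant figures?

16.03

∠ELJ = 73.7° gives LJ at 55.30° from the x-axis; with |LJ| = 15.2, J = (-2.616, 19.57). LJ ⟂ JQ, so JQ runs at -34.70°; with |JQ| = 19.9, Q = (13.74, 8.241). Then |WQ| = |Q − W| = 16.03.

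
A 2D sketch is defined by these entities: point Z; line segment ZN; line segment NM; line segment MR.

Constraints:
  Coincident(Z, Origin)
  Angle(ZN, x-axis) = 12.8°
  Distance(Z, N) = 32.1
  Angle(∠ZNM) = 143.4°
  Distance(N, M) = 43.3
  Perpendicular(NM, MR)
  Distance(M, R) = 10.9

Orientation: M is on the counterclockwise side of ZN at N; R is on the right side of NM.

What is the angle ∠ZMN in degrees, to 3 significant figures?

15.5°

Z is at the origin; ZN runs at 12.8° with length 32.1, so N = 32.1·(cos 12.8°, sin 12.8°) = (31.3, 7.11). ∠ZNM = 143.4°, so NM runs at 12.8° + (180° − 143.4°) = 49.4° from the x-axis; with |NM| = 43.3, M = N + 43.3·(cos 49.4°, sin 49.4°) = (59.5, 40.0). Then cos ∠ZMN = MZ·MN / (|MZ||MN|), giving 15.5°.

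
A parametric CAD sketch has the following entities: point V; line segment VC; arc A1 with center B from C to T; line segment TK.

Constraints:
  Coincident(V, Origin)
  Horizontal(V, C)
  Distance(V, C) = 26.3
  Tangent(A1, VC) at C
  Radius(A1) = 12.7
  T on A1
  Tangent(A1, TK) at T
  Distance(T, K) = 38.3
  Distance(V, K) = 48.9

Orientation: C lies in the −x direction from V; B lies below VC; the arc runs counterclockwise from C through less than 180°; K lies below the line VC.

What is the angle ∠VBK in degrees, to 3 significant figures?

87.8°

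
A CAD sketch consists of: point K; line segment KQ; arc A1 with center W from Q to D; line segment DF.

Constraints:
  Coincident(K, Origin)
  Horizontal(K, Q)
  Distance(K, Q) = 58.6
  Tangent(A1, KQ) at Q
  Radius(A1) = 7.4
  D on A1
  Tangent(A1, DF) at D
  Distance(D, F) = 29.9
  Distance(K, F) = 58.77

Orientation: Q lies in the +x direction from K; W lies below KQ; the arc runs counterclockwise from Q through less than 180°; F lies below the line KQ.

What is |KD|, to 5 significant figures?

51.669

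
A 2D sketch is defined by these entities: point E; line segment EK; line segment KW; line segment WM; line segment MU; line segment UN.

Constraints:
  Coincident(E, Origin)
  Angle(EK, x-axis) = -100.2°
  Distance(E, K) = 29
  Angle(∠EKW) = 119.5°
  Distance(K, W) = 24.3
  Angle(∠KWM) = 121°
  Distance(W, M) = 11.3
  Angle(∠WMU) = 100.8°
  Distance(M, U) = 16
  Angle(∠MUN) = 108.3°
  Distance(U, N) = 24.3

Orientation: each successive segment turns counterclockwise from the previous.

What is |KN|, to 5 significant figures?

8.7240

E is at the origin; EK runs at -100.2° with length 29.0, so K = (-5.1355, -28.542). ∠EKW = 119.5° gives KW at -39.700° from the x-axis; with |KW| = 24.3, W = (13.561, -44.064). ∠KWM = 121.0° gives WM at 19.300° from the x-axis; with |WM| = 11.3, M = (24.226, -40.329). ∠WMU = 100.8° gives MU at 98.500° from the x-axis; with |MU| = 16.0, U = (21.861, -24.505). ∠MUN = 108.3° gives UN at 170.20° from the x-axis; with |UN| = 24.3, N = (-2.0845, -20.369). Then |KN| = |N − K| = 8.7240.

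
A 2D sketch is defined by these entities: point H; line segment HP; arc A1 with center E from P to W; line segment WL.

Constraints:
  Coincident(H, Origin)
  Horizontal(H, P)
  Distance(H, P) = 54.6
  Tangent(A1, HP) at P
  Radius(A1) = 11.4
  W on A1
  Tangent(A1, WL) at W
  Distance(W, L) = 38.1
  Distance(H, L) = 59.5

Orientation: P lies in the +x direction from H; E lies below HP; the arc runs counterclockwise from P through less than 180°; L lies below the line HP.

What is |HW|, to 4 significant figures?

44.38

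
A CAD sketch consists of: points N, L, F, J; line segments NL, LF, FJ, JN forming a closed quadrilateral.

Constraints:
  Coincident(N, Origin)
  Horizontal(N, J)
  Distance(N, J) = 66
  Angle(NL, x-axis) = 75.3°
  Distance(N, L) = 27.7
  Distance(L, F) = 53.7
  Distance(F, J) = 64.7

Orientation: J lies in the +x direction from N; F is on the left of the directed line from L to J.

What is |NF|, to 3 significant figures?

78.2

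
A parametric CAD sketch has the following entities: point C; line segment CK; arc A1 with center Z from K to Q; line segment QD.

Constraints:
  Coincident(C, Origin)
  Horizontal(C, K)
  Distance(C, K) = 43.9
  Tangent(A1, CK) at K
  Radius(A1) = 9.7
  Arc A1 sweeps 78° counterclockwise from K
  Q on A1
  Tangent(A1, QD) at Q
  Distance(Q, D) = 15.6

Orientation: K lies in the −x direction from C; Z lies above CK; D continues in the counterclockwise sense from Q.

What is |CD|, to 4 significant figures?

38.70

On A1, K sits at bearing -90° from Z; a 78° counterclockwise sweep puts Q at bearing -12°, so Q = Z + 9.7·(cos -12°, sin -12°) = (-34.41, 7.683). Tangency of A1 to QD means the radius ZQ is perpendicular to QD, so QD runs along (−sin -12°, cos -12°); with |QD| = 15.6, D = (-31.17, 22.94). Then |CD| = |D − C| = 38.70.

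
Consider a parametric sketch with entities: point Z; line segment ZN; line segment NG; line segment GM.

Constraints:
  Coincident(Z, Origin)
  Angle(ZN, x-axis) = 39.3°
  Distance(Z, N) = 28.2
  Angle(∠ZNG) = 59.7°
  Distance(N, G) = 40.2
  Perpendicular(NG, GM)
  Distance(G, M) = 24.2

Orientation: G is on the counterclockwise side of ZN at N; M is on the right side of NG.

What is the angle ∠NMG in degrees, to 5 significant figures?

58.952°

Z is at the origin; ZN runs at 39.3° with length 28.2, so N = 28.2·(cos 39.3°, sin 39.3°) = (21.822, 17.861). ∠ZNG = 59.7°, so NG runs at 39.3° + (180° − 59.7°) = 159.60° from the x-axis; with |NG| = 40.2, G = N + 40.2·(cos 159.60°, sin 159.60°) = (-15.856, 31.874). The perpendicularity gives GM at right angles to NG; with |GM| = 24.2 on the right of NG, M = G + 24.2·(0.34857, 0.93728) = (-7.4210, 54.556). Then cos ∠NMG = MN·MG / (|MN||MG|), giving 58.952°.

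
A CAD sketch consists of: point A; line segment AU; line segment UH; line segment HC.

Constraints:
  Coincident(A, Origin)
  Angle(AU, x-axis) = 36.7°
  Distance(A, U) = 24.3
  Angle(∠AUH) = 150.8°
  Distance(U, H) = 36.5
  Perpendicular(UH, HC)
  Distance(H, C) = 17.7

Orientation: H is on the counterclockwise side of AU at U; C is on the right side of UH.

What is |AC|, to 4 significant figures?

64.84

A is at the origin; AU runs at 36.7° with length 24.3, so U = 24.3·(cos 36.7°, sin 36.7°) = (19.48, 14.52). ∠AUH = 150.8°, so UH runs at 36.7° + (180° − 150.8°) = 65.90° from the x-axis; with |UH| = 36.5, H = U + 36.5·(cos 65.90°, sin 65.90°) = (34.39, 47.84). UH ⟂ HC; with |HC| = 17.7 on the right of UH, C = H + 17.7·(0.9128, -0.4083) = (50.54, 40.61). Then |AC| = |C − A| = 64.84.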